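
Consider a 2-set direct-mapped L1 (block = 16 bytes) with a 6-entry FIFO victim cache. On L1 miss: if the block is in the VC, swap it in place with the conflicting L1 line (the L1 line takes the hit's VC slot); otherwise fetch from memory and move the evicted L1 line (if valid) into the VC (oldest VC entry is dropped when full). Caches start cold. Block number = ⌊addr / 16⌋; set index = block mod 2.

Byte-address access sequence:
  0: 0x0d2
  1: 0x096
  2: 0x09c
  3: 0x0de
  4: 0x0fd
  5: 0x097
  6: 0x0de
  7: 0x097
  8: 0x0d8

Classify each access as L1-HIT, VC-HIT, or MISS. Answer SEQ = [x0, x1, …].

#0 0xd2→b13/s1 MISS; vc=[]
#1 0x96→b9/s1 MISS; vc=[13]
#2 0x9c→b9/s1 L1-HIT; vc=[13]
#3 0xde→b13/s1 VC-HIT; vc=[9]
#4 0xfd→b15/s1 MISS; vc=[9,13]
#5 0x97→b9/s1 VC-HIT; vc=[15,13]
#6 0xde→b13/s1 VC-HIT; vc=[15,9]
#7 0x97→b9/s1 VC-HIT; vc=[15,13]
#8 0xd8→b13/s1 VC-HIT; vc=[15,9]

SEQ = [MISS, MISS, L1-HIT, VC-HIT, MISS, VC-HIT, VC-HIT, VC-HIT, VC-HIT]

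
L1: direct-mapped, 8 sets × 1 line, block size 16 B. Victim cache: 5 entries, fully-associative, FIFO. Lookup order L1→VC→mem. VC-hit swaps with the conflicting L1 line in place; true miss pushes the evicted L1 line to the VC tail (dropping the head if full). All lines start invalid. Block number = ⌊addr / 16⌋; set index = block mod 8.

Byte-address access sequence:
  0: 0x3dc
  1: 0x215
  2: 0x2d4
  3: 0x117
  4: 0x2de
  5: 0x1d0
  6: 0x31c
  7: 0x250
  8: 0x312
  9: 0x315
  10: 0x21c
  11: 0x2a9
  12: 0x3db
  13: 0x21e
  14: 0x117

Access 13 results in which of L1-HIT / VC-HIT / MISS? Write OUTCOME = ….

OUTCOME = L1-HIT

#0 0x3dc→b61/s5 MISS; vc=[]
#1 0x215→b33/s1 MISS; vc=[]
#2 0x2d4→b45/s5 MISS; vc=[61]
#3 0x117→b17/s1 MISS; vc=[61,33]
#4 0x2de→b45/s5 L1-HIT; vc=[61,33]
#5 0x1d0→b29/s5 MISS; vc=[61,33,45]
#6 0x31c→b49/s1 MISS; vc=[61,33,45,17]
#7 0x250→b37/s5 MISS; vc=[61,33,45,17,29]
#8 0x312→b49/s1 L1-HIT; vc=[61,33,45,17,29]
#9 0x315→b49/s1 L1-HIT; vc=[61,33,45,17,29]
#10 0x21c→b33/s1 VC-HIT; vc=[61,49,45,17,29]
#11 0x2a9→b42/s2 MISS; vc=[61,49,45,17,29]
#12 0x3db→b61/s5 VC-HIT; vc=[37,49,45,17,29]
#13 0x21e→b33/s1 L1-HIT; vc=[37,49,45,17,29]
#14 0x117→b17/s1 VC-HIT; vc=[37,49,45,33,29]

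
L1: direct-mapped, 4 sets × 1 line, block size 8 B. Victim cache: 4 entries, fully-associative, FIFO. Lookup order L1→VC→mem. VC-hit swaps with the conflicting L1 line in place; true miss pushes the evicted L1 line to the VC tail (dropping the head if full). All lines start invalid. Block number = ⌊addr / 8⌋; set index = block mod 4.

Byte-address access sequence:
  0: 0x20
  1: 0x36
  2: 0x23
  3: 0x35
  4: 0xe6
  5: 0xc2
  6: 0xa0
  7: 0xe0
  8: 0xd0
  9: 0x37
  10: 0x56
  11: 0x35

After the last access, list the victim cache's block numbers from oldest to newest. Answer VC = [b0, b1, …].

  [0] addr=0x20 blk=4 s=0: MISS | VC []
  [1] addr=0x36 blk=6 s=2: MISS | VC []
  [2] addr=0x23 blk=4 s=0: L1-HIT | VC []
  [3] addr=0x35 blk=6 s=2: L1-HIT | VC []
  [4] addr=0xe6 blk=28 s=0: MISS | VC [4]
  [5] addr=0xc2 blk=24 s=0: MISS | VC [4, 28]
  [6] addr=0xa0 blk=20 s=0: MISS | VC [4, 28, 24]
  [7] addr=0xe0 blk=28 s=0: VC-HIT | VC [4, 20, 24]
  [8] addr=0xd0 blk=26 s=2: MISS | VC [4, 20, 24, 6]
  [9] addr=0x37 blk=6 s=2: VC-HIT | VC [4, 20, 24, 26]
  [10] addr=0x56 blk=10 s=2: MISS | VC [20, 24, 26, 6]
  [11] addr=0x35 blk=6 s=2: VC-HIT | VC [20, 24, 26, 10]

VC = [20, 24, 26, 10]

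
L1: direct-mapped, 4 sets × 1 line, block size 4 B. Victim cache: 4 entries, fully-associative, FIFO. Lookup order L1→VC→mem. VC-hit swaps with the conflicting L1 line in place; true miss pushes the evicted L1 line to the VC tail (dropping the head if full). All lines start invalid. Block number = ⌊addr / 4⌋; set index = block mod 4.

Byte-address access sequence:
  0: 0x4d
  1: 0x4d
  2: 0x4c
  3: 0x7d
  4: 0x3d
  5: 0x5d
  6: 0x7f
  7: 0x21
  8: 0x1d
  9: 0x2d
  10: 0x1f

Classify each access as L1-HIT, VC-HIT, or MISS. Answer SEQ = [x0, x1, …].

#0 0x4d→b19/s3 MISS; vc=[]
#1 0x4d→b19/s3 L1-HIT; vc=[]
#2 0x4c→b19/s3 L1-HIT; vc=[]
#3 0x7d→b31/s3 MISS; vc=[19]
#4 0x3d→b15/s3 MISS; vc=[19,31]
#5 0x5d→b23/s3 MISS; vc=[19,31,15]
#6 0x7f→b31/s3 VC-HIT; vc=[19,23,15]
#7 0x21→b8/s0 MISS; vc=[19,23,15]
#8 0x1d→b7/s3 MISS; vc=[19,23,15,31]
#9 0x2d→b11/s3 MISS; vc=[23,15,31,7]
#10 0x1f→b7/s3 VC-HIT; vc=[23,15,31,11]

SEQ = [MISS, L1-HIT, L1-HIT, MISS, MISS, MISS, VC-HIT, MISS, MISS, MISS, VC-HIT]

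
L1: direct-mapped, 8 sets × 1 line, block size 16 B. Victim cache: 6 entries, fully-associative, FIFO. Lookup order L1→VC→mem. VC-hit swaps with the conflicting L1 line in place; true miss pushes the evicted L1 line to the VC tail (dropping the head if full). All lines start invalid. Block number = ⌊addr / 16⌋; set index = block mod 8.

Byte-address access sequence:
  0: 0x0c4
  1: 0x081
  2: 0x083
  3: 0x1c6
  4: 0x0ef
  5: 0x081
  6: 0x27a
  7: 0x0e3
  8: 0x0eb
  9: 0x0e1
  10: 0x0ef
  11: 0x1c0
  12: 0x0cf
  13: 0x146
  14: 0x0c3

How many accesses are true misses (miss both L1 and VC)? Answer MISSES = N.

MISSES = 6

  [0] addr=0xc4 blk=12 s=4: MISS | VC []
  [1] addr=0x81 blk=8 s=0: MISS | VC []
  [2] addr=0x83 blk=8 s=0: L1-HIT | VC []
  [3] addr=0x1c6 blk=28 s=4: MISS | VC [12]
  [4] addr=0xef blk=14 s=6: MISS | VC [12]
  [5] addr=0x81 blk=8 s=0: L1-HIT | VC [12]
  [6] addr=0x27a blk=39 s=7: MISS | VC [12]
  [7] addr=0xe3 blk=14 s=6: L1-HIT | VC [12]
  [8] addr=0xeb blk=14 s=6: L1-HIT | VC [12]
  [9] addr=0xe1 blk=14 s=6: L1-HIT | VC [12]
  [10] addr=0xef blk=14 s=6: L1-HIT | VC [12]
  [11] addr=0x1c0 blk=28 s=4: L1-HIT | VC [12]
  [12] addr=0xcf blk=12 s=4: VC-HIT | VC [28]
  [13] addr=0x146 blk=20 s=4: MISS | VC [28, 12]
  [14] addr=0xc3 blk=12 s=4: VC-HIT | VC [28, 20]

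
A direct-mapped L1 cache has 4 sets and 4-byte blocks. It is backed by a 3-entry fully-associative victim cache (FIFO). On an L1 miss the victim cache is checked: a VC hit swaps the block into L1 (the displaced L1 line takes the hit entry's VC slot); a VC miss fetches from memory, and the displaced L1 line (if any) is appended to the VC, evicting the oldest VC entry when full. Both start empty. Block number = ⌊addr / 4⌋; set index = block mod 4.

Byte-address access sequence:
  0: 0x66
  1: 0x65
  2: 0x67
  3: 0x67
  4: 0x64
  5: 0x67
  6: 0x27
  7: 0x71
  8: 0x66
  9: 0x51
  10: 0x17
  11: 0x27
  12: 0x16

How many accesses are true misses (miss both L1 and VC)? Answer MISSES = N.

MISSES = 5

#0 0x66→b25/s1 MISS; vc=[]
#1 0x65→b25/s1 L1-HIT; vc=[]
#2 0x67→b25/s1 L1-HIT; vc=[]
#3 0x67→b25/s1 L1-HIT; vc=[]
#4 0x64→b25/s1 L1-HIT; vc=[]
#5 0x67→b25/s1 L1-HIT; vc=[]
#6 0x27→b9/s1 MISS; vc=[25]
#7 0x71→b28/s0 MISS; vc=[25]
#8 0x66→b25/s1 VC-HIT; vc=[9]
#9 0x51→b20/s0 MISS; vc=[9,28]
#10 0x17→b5/s1 MISS; vc=[9,28,25]
#11 0x27→b9/s1 VC-HIT; vc=[5,28,25]
#12 0x16→b5/s1 VC-HIT; vc=[9,28,25]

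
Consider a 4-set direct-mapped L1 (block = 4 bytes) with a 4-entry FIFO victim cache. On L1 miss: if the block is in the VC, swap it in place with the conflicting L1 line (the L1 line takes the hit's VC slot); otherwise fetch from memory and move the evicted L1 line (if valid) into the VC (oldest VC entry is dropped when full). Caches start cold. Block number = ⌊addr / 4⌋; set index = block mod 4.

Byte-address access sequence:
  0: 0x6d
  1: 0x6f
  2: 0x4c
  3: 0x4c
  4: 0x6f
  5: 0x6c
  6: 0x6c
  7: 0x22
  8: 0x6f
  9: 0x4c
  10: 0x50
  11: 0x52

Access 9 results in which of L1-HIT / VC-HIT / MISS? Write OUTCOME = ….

  [0] addr=0x6d blk=27 s=3: MISS | VC []
  [1] addr=0x6f blk=27 s=3: L1-HIT | VC []
  [2] addr=0x4c blk=19 s=3: MISS | VC [27]
  [3] addr=0x4c blk=19 s=3: L1-HIT | VC [27]
  [4] addr=0x6f blk=27 s=3: VC-HIT | VC [19]
  [5] addr=0x6c blk=27 s=3: L1-HIT | VC [19]
  [6] addr=0x6c blk=27 s=3: L1-HIT | VC [19]
  [7] addr=0x22 blk=8 s=0: MISS | VC [19]
  [8] addr=0x6f blk=27 s=3: L1-HIT | VC [19]
  [9] addr=0x4c blk=19 s=3: VC-HIT | VC [27]
  [10] addr=0x50 blk=20 s=0: MISS | VC [27, 8]
  [11] addr=0x52 blk=20 s=0: L1-HIT | VC [27, 8]

OUTCOME = VC-HIT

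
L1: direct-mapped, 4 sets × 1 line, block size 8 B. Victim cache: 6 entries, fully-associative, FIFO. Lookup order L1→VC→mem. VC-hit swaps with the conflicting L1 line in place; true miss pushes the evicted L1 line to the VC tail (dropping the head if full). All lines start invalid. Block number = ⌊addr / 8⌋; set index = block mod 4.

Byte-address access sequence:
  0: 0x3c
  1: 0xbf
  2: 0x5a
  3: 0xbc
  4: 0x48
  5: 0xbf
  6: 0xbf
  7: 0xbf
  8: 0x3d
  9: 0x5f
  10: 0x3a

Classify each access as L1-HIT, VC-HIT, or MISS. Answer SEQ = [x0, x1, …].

0: 0x3c (blk 7, set 3) → MISS  vc=[]
1: 0xbf (blk 23, set 3) → MISS  vc=[7]
2: 0x5a (blk 11, set 3) → MISS  vc=[7, 23]
3: 0xbc (blk 23, set 3) → VC-HIT  vc=[7, 11]
4: 0x48 (blk 9, set 1) → MISS  vc=[7, 11]
5: 0xbf (blk 23, set 3) → L1-HIT  vc=[7, 11]
6: 0xbf (blk 23, set 3) → L1-HIT  vc=[7, 11]
7: 0xbf (blk 23, set 3) → L1-HIT  vc=[7, 11]
8: 0x3d (blk 7, set 3) → VC-HIT  vc=[23, 11]
9: 0x5f (blk 11, set 3) → VC-HIT  vc=[23, 7]
10: 0x3a (blk 7, set 3) → VC-HIT  vc=[23, 11]

SEQ = [MISS, MISS, MISS, VC-HIT, MISS, L1-HIT, L1-HIT, L1-HIT, VC-HIT, VC-HIT, VC-HIT]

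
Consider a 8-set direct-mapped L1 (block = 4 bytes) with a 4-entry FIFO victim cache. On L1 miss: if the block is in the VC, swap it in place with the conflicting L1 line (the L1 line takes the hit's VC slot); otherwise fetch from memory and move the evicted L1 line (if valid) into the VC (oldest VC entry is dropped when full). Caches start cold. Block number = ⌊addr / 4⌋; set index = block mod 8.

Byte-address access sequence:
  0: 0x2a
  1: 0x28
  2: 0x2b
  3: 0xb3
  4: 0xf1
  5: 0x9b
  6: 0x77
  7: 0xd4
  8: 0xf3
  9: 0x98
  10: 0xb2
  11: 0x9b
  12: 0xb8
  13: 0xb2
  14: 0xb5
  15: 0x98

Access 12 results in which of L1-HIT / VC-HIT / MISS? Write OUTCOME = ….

0: 0x2a (blk 10, set 2) → MISS  vc=[]
1: 0x28 (blk 10, set 2) → L1-HIT  vc=[]
2: 0x2b (blk 10, set 2) → L1-HIT  vc=[]
3: 0xb3 (blk 44, set 4) → MISS  vc=[]
4: 0xf1 (blk 60, set 4) → MISS  vc=[44]
5: 0x9b (blk 38, set 6) → MISS  vc=[44]
6: 0x77 (blk 29, set 5) → MISS  vc=[44]
7: 0xd4 (blk 53, set 5) → MISS  vc=[44, 29]
8: 0xf3 (blk 60, set 4) → L1-HIT  vc=[44, 29]
9: 0x98 (blk 38, set 6) → L1-HIT  vc=[44, 29]
10: 0xb2 (blk 44, set 4) → VC-HIT  vc=[60, 29]
11: 0x9b (blk 38, set 6) → L1-HIT  vc=[60, 29]
12: 0xb8 (blk 46, set 6) → MISS  vc=[60, 29, 38]
13: 0xb2 (blk 44, set 4) → L1-HIT  vc=[60, 29, 38]
14: 0xb5 (blk 45, set 5) → MISS  vc=[60, 29, 38, 53]
15: 0x98 (blk 38, set 6) → VC-HIT  vc=[60, 29, 46, 53]

OUTCOME = MISS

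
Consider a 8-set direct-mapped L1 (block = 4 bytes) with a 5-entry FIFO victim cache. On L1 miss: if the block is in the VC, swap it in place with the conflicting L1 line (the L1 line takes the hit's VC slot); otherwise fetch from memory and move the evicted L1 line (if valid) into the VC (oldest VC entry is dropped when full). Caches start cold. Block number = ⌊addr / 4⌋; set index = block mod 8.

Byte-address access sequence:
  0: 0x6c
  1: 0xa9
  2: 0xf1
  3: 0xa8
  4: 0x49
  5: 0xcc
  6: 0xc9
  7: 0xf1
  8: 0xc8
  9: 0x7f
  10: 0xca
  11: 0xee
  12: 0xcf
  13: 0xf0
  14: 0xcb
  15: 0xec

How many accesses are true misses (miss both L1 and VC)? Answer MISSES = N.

  [0] addr=0x6c blk=27 s=3: MISS | VC []
  [1] addr=0xa9 blk=42 s=2: MISS | VC []
  [2] addr=0xf1 blk=60 s=4: MISS | VC []
  [3] addr=0xa8 blk=42 s=2: L1-HIT | VC []
  [4] addr=0x49 blk=18 s=2: MISS | VC [42]
  [5] addr=0xcc blk=51 s=3: MISS | VC [42, 27]
  [6] addr=0xc9 blk=50 s=2: MISS | VC [42, 27, 18]
  [7] addr=0xf1 blk=60 s=4: L1-HIT | VC [42, 27, 18]
  [8] addr=0xc8 blk=50 s=2: L1-HIT | VC [42, 27, 18]
  [9] addr=0x7f blk=31 s=7: MISS | VC [42, 27, 18]
  [10] addr=0xca blk=50 s=2: L1-HIT | VC [42, 27, 18]
  [11] addr=0xee blk=59 s=3: MISS | VC [42, 27, 18, 51]
  [12] addr=0xcf blk=51 s=3: VC-HIT | VC [42, 27, 18, 59]
  [13] addr=0xf0 blk=60 s=4: L1-HIT | VC [42, 27, 18, 59]
  [14] addr=0xcb blk=50 s=2: L1-HIT | VC [42, 27, 18, 59]
  [15] addr=0xec blk=59 s=3: VC-HIT | VC [42, 27, 18, 51]

MISSES = 8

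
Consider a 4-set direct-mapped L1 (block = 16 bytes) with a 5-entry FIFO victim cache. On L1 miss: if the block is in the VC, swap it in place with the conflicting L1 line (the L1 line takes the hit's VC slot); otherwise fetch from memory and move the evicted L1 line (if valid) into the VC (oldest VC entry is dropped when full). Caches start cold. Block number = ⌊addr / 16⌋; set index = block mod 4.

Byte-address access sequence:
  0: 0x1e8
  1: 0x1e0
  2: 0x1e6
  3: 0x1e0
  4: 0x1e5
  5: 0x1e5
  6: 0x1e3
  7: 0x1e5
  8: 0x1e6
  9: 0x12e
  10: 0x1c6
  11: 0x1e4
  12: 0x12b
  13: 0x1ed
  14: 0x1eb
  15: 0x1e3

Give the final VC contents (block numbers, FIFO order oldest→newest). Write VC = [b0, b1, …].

0: 0x1e8 (blk 30, set 2) → MISS  vc=[]
1: 0x1e0 (blk 30, set 2) → L1-HIT  vc=[]
2: 0x1e6 (blk 30, set 2) → L1-HIT  vc=[]
3: 0x1e0 (blk 30, set 2) → L1-HIT  vc=[]
4: 0x1e5 (blk 30, set 2) → L1-HIT  vc=[]
5: 0x1e5 (blk 30, set 2) → L1-HIT  vc=[]
6: 0x1e3 (blk 30, set 2) → L1-HIT  vc=[]
7: 0x1e5 (blk 30, set 2) → L1-HIT  vc=[]
8: 0x1e6 (blk 30, set 2) → L1-HIT  vc=[]
9: 0x12e (blk 18, set 2) → MISS  vc=[30]
10: 0x1c6 (blk 28, set 0) → MISS  vc=[30]
11: 0x1e4 (blk 30, set 2) → VC-HIT  vc=[18]
12: 0x12b (blk 18, set 2) → VC-HIT  vc=[30]
13: 0x1ed (blk 30, set 2) → VC-HIT  vc=[18]
14: 0x1eb (blk 30, set 2) → L1-HIT  vc=[18]
15: 0x1e3 (blk 30, set 2) → L1-HIT  vc=[18]

VC = [18]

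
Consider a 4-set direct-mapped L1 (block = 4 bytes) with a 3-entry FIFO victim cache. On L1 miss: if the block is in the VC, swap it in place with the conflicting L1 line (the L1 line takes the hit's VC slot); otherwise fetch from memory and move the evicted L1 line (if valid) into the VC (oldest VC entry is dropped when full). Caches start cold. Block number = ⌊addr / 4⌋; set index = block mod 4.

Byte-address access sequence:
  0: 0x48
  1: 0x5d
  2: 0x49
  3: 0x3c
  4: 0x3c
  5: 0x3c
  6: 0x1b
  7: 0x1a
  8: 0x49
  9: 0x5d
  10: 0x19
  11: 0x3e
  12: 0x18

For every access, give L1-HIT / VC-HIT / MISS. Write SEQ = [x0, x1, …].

  [0] addr=0x48 blk=18 s=2: MISS | VC []
  [1] addr=0x5d blk=23 s=3: MISS | VC []
  [2] addr=0x49 blk=18 s=2: L1-HIT | VC []
  [3] addr=0x3c blk=15 s=3: MISS | VC [23]
  [4] addr=0x3c blk=15 s=3: L1-HIT | VC [23]
  [5] addr=0x3c blk=15 s=3: L1-HIT | VC [23]
  [6] addr=0x1b blk=6 s=2: MISS | VC [23, 18]
  [7] addr=0x1a blk=6 s=2: L1-HIT | VC [23, 18]
  [8] addr=0x49 blk=18 s=2: VC-HIT | VC [23, 6]
  [9] addr=0x5d blk=23 s=3: VC-HIT | VC [15, 6]
  [10] addr=0x19 blk=6 s=2: VC-HIT | VC [15, 18]
  [11] addr=0x3e blk=15 s=3: VC-HIT | VC [23, 18]
  [12] addr=0x18 blk=6 s=2: L1-HIT | VC [23, 18]

SEQ = [MISS, MISS, L1-HIT, MISS, L1-HIT, L1-HIT, MISS, L1-HIT, VC-HIT, VC-HIT, VC-HIT, VC-HIT, L1-HIT]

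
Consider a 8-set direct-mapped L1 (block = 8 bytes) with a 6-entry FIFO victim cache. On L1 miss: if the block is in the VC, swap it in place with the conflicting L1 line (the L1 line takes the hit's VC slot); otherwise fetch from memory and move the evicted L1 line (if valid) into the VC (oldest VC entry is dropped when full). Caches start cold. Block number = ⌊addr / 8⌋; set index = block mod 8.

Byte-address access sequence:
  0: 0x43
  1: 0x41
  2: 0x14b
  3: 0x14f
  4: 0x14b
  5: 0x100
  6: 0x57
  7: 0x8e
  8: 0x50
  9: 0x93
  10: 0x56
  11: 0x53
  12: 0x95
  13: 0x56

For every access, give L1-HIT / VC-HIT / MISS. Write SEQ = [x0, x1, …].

SEQ = [MISS, L1-HIT, MISS, L1-HIT, L1-HIT, MISS, MISS, MISS, L1-HIT, MISS, VC-HIT, L1-HIT, VC-HIT, VC-HIT]

  [0] addr=0x43 blk=8 s=0: MISS | VC []
  [1] addr=0x41 blk=8 s=0: L1-HIT | VC []
  [2] addr=0x14b blk=41 s=1: MISS | VC []
  [3] addr=0x14f blk=41 s=1: L1-HIT | VC []
  [4] addr=0x14b blk=41 s=1: L1-HIT | VC []
  [5] addr=0x100 blk=32 s=0: MISS | VC [8]
  [6] addr=0x57 blk=10 s=2: MISS | VC [8]
  [7] addr=0x8e blk=17 s=1: MISS | VC [8, 41]
  [8] addr=0x50 blk=10 s=2: L1-HIT | VC [8, 41]
  [9] addr=0x93 blk=18 s=2: MISS | VC [8, 41, 10]
  [10] addr=0x56 blk=10 s=2: VC-HIT | VC [8, 41, 18]
  [11] addr=0x53 blk=10 s=2: L1-HIT | VC [8, 41, 18]
  [12] addr=0x95 blk=18 s=2: VC-HIT | VC [8, 41, 10]
  [13] addr=0x56 blk=10 s=2: VC-HIT | VC [8, 41, 18]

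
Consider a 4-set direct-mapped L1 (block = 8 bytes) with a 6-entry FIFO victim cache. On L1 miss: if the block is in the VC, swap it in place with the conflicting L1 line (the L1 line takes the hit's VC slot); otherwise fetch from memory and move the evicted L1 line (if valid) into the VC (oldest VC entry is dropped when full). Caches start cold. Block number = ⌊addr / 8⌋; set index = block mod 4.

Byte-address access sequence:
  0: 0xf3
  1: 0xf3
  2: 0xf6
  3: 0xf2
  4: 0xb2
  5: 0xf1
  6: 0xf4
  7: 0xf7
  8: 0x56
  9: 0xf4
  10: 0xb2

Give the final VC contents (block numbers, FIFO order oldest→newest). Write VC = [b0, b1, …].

VC = [30, 10]

  [0] addr=0xf3 blk=30 s=2: MISS | VC []
  [1] addr=0xf3 blk=30 s=2: L1-HIT | VC []
  [2] addr=0xf6 blk=30 s=2: L1-HIT | VC []
  [3] addr=0xf2 blk=30 s=2: L1-HIT | VC []
  [4] addr=0xb2 blk=22 s=2: MISS | VC [30]
  [5] addr=0xf1 blk=30 s=2: VC-HIT | VC [22]
  [6] addr=0xf4 blk=30 s=2: L1-HIT | VC [22]
  [7] addr=0xf7 blk=30 s=2: L1-HIT | VC [22]
  [8] addr=0x56 blk=10 s=2: MISS | VC [22, 30]
  [9] addr=0xf4 blk=30 s=2: VC-HIT | VC [22, 10]
  [10] addr=0xb2 blk=22 s=2: VC-HIT | VC [30, 10]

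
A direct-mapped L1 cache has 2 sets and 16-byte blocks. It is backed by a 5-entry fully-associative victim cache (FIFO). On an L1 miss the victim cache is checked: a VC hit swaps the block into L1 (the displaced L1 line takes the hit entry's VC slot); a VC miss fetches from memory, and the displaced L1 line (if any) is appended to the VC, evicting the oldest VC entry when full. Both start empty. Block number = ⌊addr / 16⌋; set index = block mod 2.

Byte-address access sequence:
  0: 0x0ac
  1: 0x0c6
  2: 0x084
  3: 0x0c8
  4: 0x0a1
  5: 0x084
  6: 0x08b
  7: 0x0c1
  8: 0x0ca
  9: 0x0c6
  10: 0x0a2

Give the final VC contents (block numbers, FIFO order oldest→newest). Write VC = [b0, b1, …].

#0 0xac→b10/s0 MISS; vc=[]
#1 0xc6→b12/s0 MISS; vc=[10]
#2 0x84→b8/s0 MISS; vc=[10,12]
#3 0xc8→b12/s0 VC-HIT; vc=[10,8]
#4 0xa1→b10/s0 VC-HIT; vc=[12,8]
#5 0x84→b8/s0 VC-HIT; vc=[12,10]
#6 0x8b→b8/s0 L1-HIT; vc=[12,10]
#7 0xc1→b12/s0 VC-HIT; vc=[8,10]
#8 0xca→b12/s0 L1-HIT; vc=[8,10]
#9 0xc6→b12/s0 L1-HIT; vc=[8,10]
#10 0xa2→b10/s0 VC-HIT; vc=[8,12]

VC = [8, 12]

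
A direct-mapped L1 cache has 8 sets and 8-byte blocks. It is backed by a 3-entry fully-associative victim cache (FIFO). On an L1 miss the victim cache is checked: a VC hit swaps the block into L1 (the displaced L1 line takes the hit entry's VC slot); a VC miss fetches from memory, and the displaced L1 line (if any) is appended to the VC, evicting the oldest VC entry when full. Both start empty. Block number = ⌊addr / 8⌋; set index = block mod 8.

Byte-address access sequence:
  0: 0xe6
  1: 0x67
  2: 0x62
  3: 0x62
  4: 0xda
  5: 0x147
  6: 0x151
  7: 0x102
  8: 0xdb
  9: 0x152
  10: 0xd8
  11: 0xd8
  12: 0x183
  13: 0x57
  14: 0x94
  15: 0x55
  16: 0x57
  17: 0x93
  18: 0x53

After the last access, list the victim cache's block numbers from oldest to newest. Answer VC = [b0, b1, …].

  [0] addr=0xe6 blk=28 s=4: MISS | VC []
  [1] addr=0x67 blk=12 s=4: MISS | VC [28]
  [2] addr=0x62 blk=12 s=4: L1-HIT | VC [28]
  [3] addr=0x62 blk=12 s=4: L1-HIT | VC [28]
  [4] addr=0xda blk=27 s=3: MISS | VC [28]
  [5] addr=0x147 blk=40 s=0: MISS | VC [28]
  [6] addr=0x151 blk=42 s=2: MISS | VC [28]
  [7] addr=0x102 blk=32 s=0: MISS | VC [28, 40]
  [8] addr=0xdb blk=27 s=3: L1-HIT | VC [28, 40]
  [9] addr=0x152 blk=42 s=2: L1-HIT | VC [28, 40]
  [10] addr=0xd8 blk=27 s=3: L1-HIT | VC [28, 40]
  [11] addr=0xd8 blk=27 s=3: L1-HIT | VC [28, 40]
  [12] addr=0x183 blk=48 s=0: MISS | VC [28, 40, 32]
  [13] addr=0x57 blk=10 s=2: MISS | VC [40, 32, 42]
  [14] addr=0x94 blk=18 s=2: MISS | VC [32, 42, 10]
  [15] addr=0x55 blk=10 s=2: VC-HIT | VC [32, 42, 18]
  [16] addr=0x57 blk=10 s=2: L1-HIT | VC [32, 42, 18]
  [17] addr=0x93 blk=18 s=2: VC-HIT | VC [32, 42, 10]
  [18] addr=0x53 blk=10 s=2: VC-HIT | VC [32, 42, 18]

VC = [32, 42, 18]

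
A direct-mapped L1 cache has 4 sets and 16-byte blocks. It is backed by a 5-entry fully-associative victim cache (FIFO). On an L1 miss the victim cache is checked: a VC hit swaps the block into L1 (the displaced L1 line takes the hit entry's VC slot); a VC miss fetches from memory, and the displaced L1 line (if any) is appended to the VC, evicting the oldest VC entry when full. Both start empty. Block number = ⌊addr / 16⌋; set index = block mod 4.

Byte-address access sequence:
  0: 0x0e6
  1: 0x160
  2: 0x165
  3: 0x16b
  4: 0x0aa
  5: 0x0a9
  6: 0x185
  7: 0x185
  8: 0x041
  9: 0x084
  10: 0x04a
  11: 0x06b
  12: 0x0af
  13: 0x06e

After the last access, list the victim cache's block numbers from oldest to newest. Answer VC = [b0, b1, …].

0: 0xe6 (blk 14, set 2) → MISS  vc=[]
1: 0x160 (blk 22, set 2) → MISS  vc=[14]
2: 0x165 (blk 22, set 2) → L1-HIT  vc=[14]
3: 0x16b (blk 22, set 2) → L1-HIT  vc=[14]
4: 0xaa (blk 10, set 2) → MISS  vc=[14, 22]
5: 0xa9 (blk 10, set 2) → L1-HIT  vc=[14, 22]
6: 0x185 (blk 24, set 0) → MISS  vc=[14, 22]
7: 0x185 (blk 24, set 0) → L1-HIT  vc=[14, 22]
8: 0x41 (blk 4, set 0) → MISS  vc=[14, 22, 24]
9: 0x84 (blk 8, set 0) → MISS  vc=[14, 22, 24, 4]
10: 0x4a (blk 4, set 0) → VC-HIT  vc=[14, 22, 24, 8]
11: 0x6b (blk 6, set 2) → MISS  vc=[14, 22, 24, 8, 10]
12: 0xaf (blk 10, set 2) → VC-HIT  vc=[14, 22, 24, 8, 6]
13: 0x6e (blk 6, set 2) → VC-HIT  vc=[14, 22, 24, 8, 10]

VC = [14, 22, 24, 8, 10]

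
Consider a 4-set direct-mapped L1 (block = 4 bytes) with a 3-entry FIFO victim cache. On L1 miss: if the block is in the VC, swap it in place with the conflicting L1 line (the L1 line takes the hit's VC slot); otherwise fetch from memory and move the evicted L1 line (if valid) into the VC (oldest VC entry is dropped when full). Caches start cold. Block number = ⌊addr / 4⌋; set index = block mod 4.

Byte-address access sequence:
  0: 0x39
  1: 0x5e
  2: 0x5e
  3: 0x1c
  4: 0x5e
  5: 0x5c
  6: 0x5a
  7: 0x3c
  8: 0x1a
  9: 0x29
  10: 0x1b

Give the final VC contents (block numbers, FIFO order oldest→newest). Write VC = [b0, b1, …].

VC = [23, 22, 10]

0: 0x39 (blk 14, set 2) → MISS  vc=[]
1: 0x5e (blk 23, set 3) → MISS  vc=[]
2: 0x5e (blk 23, set 3) → L1-HIT  vc=[]
3: 0x1c (blk 7, set 3) → MISS  vc=[23]
4: 0x5e (blk 23, set 3) → VC-HIT  vc=[7]
5: 0x5c (blk 23, set 3) → L1-HIT  vc=[7]
6: 0x5a (blk 22, set 2) → MISS  vc=[7, 14]
7: 0x3c (blk 15, set 3) → MISS  vc=[7, 14, 23]
8: 0x1a (blk 6, set 2) → MISS  vc=[14, 23, 22]
9: 0x29 (blk 10, set 2) → MISS  vc=[23, 22, 6]
10: 0x1b (blk 6, set 2) → VC-HIT  vc=[23, 22, 10]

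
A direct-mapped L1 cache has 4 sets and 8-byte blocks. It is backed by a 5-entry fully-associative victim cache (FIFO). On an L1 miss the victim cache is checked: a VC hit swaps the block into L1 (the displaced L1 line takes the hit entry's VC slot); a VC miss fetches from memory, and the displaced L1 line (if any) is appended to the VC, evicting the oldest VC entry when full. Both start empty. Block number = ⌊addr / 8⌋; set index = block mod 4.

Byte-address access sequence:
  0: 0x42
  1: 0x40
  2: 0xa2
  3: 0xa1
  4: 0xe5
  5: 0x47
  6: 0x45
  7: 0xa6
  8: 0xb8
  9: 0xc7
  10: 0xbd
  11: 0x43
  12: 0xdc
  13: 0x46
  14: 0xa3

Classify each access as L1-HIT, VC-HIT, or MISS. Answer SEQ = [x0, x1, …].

#0 0x42→b8/s0 MISS; vc=[]
#1 0x40→b8/s0 L1-HIT; vc=[]
#2 0xa2→b20/s0 MISS; vc=[8]
#3 0xa1→b20/s0 L1-HIT; vc=[8]
#4 0xe5→b28/s0 MISS; vc=[8,20]
#5 0x47→b8/s0 VC-HIT; vc=[28,20]
#6 0x45→b8/s0 L1-HIT; vc=[28,20]
#7 0xa6→b20/s0 VC-HIT; vc=[28,8]
#8 0xb8→b23/s3 MISS; vc=[28,8]
#9 0xc7→b24/s0 MISS; vc=[28,8,20]
#10 0xbd→b23/s3 L1-HIT; vc=[28,8,20]
#11 0x43→b8/s0 VC-HIT; vc=[28,24,20]
#12 0xdc→b27/s3 MISS; vc=[28,24,20,23]
#13 0x46→b8/s0 L1-HIT; vc=[28,24,20,23]
#14 0xa3→b20/s0 VC-HIT; vc=[28,24,8,23]

SEQ = [MISS, L1-HIT, MISS, L1-HIT, MISS, VC-HIT, L1-HIT, VC-HIT, MISS, MISS, L1-HIT, VC-HIT, MISS, L1-HIT, VC-HIT]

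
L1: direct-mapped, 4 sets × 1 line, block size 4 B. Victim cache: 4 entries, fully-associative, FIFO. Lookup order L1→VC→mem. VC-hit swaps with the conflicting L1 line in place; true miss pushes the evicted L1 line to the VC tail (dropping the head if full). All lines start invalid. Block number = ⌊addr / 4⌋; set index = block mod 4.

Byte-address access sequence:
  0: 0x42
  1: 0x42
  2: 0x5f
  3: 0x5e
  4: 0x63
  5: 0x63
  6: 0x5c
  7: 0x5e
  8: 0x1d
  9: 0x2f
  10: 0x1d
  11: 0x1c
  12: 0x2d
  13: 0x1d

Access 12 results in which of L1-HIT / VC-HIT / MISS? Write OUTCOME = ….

OUTCOME = VC-HIT

0: 0x42 (blk 16, set 0) → MISS  vc=[]
1: 0x42 (blk 16, set 0) → L1-HIT  vc=[]
2: 0x5f (blk 23, set 3) → MISS  vc=[]
3: 0x5e (blk 23, set 3) → L1-HIT  vc=[]
4: 0x63 (blk 24, set 0) → MISS  vc=[16]
5: 0x63 (blk 24, set 0) → L1-HIT  vc=[16]
6: 0x5c (blk 23, set 3) → L1-HIT  vc=[16]
7: 0x5e (blk 23, set 3) → L1-HIT  vc=[16]
8: 0x1d (blk 7, set 3) → MISS  vc=[16, 23]
9: 0x2f (blk 11, set 3) → MISS  vc=[16, 23, 7]
10: 0x1d (blk 7, set 3) → VC-HIT  vc=[16, 23, 11]
11: 0x1c (blk 7, set 3) → L1-HIT  vc=[16, 23, 11]
12: 0x2d (blk 11, set 3) → VC-HIT  vc=[16, 23, 7]
13: 0x1d (blk 7, set 3) → VC-HIT  vc=[16, 23, 11]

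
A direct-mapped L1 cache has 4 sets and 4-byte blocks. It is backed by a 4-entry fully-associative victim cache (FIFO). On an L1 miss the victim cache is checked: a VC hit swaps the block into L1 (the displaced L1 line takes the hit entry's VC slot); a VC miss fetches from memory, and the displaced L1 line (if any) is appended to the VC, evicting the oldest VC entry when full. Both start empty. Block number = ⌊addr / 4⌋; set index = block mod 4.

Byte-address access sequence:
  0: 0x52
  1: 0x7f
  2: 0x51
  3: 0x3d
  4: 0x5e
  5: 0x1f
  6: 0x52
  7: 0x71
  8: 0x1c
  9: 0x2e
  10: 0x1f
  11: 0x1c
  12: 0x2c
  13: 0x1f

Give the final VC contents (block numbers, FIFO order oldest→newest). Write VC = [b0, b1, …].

0: 0x52 (blk 20, set 0) → MISS  vc=[]
1: 0x7f (blk 31, set 3) → MISS  vc=[]
2: 0x51 (blk 20, set 0) → L1-HIT  vc=[]
3: 0x3d (blk 15, set 3) → MISS  vc=[31]
4: 0x5e (blk 23, set 3) → MISS  vc=[31, 15]
5: 0x1f (blk 7, set 3) → MISS  vc=[31, 15, 23]
6: 0x52 (blk 20, set 0) → L1-HIT  vc=[31, 15, 23]
7: 0x71 (blk 28, set 0) → MISS  vc=[31, 15, 23, 20]
8: 0x1c (blk 7, set 3) → L1-HIT  vc=[31, 15, 23, 20]
9: 0x2e (blk 11, set 3) → MISS  vc=[15, 23, 20, 7]
10: 0x1f (blk 7, set 3) → VC-HIT  vc=[15, 23, 20, 11]
11: 0x1c (blk 7, set 3) → L1-HIT  vc=[15, 23, 20, 11]
12: 0x2c (blk 11, set 3) → VC-HIT  vc=[15, 23, 20, 7]
13: 0x1f (blk 7, set 3) → VC-HIT  vc=[15, 23, 20, 11]

VC = [15, 23, 20, 11]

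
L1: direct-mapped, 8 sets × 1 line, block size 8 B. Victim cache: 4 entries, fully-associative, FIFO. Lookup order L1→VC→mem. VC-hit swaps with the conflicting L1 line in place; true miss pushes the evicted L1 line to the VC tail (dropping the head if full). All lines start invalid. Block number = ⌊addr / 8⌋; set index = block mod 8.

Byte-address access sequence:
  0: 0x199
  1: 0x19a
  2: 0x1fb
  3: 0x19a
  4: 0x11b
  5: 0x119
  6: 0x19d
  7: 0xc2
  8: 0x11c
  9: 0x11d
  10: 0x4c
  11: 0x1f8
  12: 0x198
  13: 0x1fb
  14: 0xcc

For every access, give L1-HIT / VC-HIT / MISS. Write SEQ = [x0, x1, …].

#0 0x199→b51/s3 MISS; vc=[]
#1 0x19a→b51/s3 L1-HIT; vc=[]
#2 0x1fb→b63/s7 MISS; vc=[]
#3 0x19a→b51/s3 L1-HIT; vc=[]
#4 0x11b→b35/s3 MISS; vc=[51]
#5 0x119→b35/s3 L1-HIT; vc=[51]
#6 0x19d→b51/s3 VC-HIT; vc=[35]
#7 0xc2→b24/s0 MISS; vc=[35]
#8 0x11c→b35/s3 VC-HIT; vc=[51]
#9 0x11d→b35/s3 L1-HIT; vc=[51]
#10 0x4c→b9/s1 MISS; vc=[51]
#11 0x1f8→b63/s7 L1-HIT; vc=[51]
#12 0x198→b51/s3 VC-HIT; vc=[35]
#13 0x1fb→b63/s7 L1-HIT; vc=[35]
#14 0xcc→b25/s1 MISS; vc=[35,9]

SEQ = [MISS, L1-HIT, MISS, L1-HIT, MISS, L1-HIT, VC-HIT, MISS, VC-HIT, L1-HIT, MISS, L1-HIT, VC-HIT, L1-HIT, MISS]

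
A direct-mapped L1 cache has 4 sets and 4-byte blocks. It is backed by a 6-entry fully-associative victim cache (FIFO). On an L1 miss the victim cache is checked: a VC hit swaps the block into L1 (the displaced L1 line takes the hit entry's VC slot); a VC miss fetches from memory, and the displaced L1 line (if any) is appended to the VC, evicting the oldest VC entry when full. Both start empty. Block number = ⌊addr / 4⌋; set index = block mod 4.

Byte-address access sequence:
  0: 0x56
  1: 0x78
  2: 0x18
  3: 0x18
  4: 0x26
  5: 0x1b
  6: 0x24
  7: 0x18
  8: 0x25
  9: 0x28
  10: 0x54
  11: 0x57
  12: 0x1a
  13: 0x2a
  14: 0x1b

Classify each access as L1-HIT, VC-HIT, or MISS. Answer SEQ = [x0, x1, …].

  [0] addr=0x56 blk=21 s=1: MISS | VC []
  [1] addr=0x78 blk=30 s=2: MISS | VC []
  [2] addr=0x18 blk=6 s=2: MISS | VC [30]
  [3] addr=0x18 blk=6 s=2: L1-HIT | VC [30]
  [4] addr=0x26 blk=9 s=1: MISS | VC [30, 21]
  [5] addr=0x1b blk=6 s=2: L1-HIT | VC [30, 21]
  [6] addr=0x24 blk=9 s=1: L1-HIT | VC [30, 21]
  [7] addr=0x18 blk=6 s=2: L1-HIT | VC [30, 21]
  [8] addr=0x25 blk=9 s=1: L1-HIT | VC [30, 21]
  [9] addr=0x28 blk=10 s=2: MISS | VC [30, 21, 6]
  [10] addr=0x54 blk=21 s=1: VC-HIT | VC [30, 9, 6]
  [11] addr=0x57 blk=21 s=1: L1-HIT | VC [30, 9, 6]
  [12] addr=0x1a blk=6 s=2: VC-HIT | VC [30, 9, 10]
  [13] addr=0x2a blk=10 s=2: VC-HIT | VC [30, 9, 6]
  [14] addr=0x1b blk=6 s=2: VC-HIT | VC [30, 9, 10]

SEQ = [MISS, MISS, MISS, L1-HIT, MISS, L1-HIT, L1-HIT, L1-HIT, L1-HIT, MISS, VC-HIT, L1-HIT, VC-HIT, VC-HIT, VC-HIT]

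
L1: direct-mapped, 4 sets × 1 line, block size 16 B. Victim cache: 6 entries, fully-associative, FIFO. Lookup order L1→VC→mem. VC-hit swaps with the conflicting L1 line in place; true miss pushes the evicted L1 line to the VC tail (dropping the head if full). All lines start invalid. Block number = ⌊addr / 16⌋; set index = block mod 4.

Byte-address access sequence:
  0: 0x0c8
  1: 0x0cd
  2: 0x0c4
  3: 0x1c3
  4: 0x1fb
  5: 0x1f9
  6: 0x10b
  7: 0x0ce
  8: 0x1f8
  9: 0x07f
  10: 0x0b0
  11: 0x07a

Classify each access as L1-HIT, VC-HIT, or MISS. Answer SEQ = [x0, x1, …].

SEQ = [MISS, L1-HIT, L1-HIT, MISS, MISS, L1-HIT, MISS, VC-HIT, L1-HIT, MISS, MISS, VC-HIT]

  [0] addr=0xc8 blk=12 s=0: MISS | VC []
  [1] addr=0xcd blk=12 s=0: L1-HIT | VC []
  [2] addr=0xc4 blk=12 s=0: L1-HIT | VC []
  [3] addr=0x1c3 blk=28 s=0: MISS | VC [12]
  [4] addr=0x1fb blk=31 s=3: MISS | VC [12]
  [5] addr=0x1f9 blk=31 s=3: L1-HIT | VC [12]
  [6] addr=0x10b blk=16 s=0: MISS | VC [12, 28]
  [7] addr=0xce blk=12 s=0: VC-HIT | VC [16, 28]
  [8] addr=0x1f8 blk=31 s=3: L1-HIT | VC [16, 28]
  [9] addr=0x7f blk=7 s=3: MISS | VC [16, 28, 31]
  [10] addr=0xb0 blk=11 s=3: MISS | VC [16, 28, 31, 7]
  [11] addr=0x7a blk=7 s=3: VC-HIT | VC [16, 28, 31, 11]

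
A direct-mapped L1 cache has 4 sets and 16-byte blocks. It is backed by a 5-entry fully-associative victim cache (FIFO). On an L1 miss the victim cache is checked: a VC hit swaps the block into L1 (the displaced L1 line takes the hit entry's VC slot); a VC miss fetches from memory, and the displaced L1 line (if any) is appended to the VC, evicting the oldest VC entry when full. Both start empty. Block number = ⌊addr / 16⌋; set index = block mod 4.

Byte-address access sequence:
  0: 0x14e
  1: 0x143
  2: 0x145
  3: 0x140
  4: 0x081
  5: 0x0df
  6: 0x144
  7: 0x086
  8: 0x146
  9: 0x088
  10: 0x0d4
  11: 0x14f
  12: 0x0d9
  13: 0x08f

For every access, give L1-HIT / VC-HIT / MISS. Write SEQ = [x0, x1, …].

#0 0x14e→b20/s0 MISS; vc=[]
#1 0x143→b20/s0 L1-HIT; vc=[]
#2 0x145→b20/s0 L1-HIT; vc=[]
#3 0x140→b20/s0 L1-HIT; vc=[]
#4 0x81→b8/s0 MISS; vc=[20]
#5 0xdf→b13/s1 MISS; vc=[20]
#6 0x144→b20/s0 VC-HIT; vc=[8]
#7 0x86→b8/s0 VC-HIT; vc=[20]
#8 0x146→b20/s0 VC-HIT; vc=[8]
#9 0x88→b8/s0 VC-HIT; vc=[20]
#10 0xd4→b13/s1 L1-HIT; vc=[20]
#11 0x14f→b20/s0 VC-HIT; vc=[8]
#12 0xd9→b13/s1 L1-HIT; vc=[8]
#13 0x8f→b8/s0 VC-HIT; vc=[20]

SEQ = [MISS, L1-HIT, L1-HIT, L1-HIT, MISS, MISS, VC-HIT, VC-HIT, VC-HIT, VC-HIT, L1-HIT, VC-HIT, L1-HIT, VC-HIT]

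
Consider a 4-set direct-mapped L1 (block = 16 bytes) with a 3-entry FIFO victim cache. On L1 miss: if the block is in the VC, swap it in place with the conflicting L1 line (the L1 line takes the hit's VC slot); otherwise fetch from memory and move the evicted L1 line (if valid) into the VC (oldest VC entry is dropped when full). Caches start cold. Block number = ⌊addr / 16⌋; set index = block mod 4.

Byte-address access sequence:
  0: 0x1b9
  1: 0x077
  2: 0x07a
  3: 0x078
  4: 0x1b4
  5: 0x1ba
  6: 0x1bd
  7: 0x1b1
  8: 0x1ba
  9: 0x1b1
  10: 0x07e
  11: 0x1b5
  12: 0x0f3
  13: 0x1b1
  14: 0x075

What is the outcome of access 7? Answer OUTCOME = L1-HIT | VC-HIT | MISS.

0: 0x1b9 (blk 27, set 3) → MISS  vc=[]
1: 0x77 (blk 7, set 3) → MISS  vc=[27]
2: 0x7a (blk 7, set 3) → L1-HIT  vc=[27]
3: 0x78 (blk 7, set 3) → L1-HIT  vc=[27]
4: 0x1b4 (blk 27, set 3) → VC-HIT  vc=[7]
5: 0x1ba (blk 27, set 3) → L1-HIT  vc=[7]
6: 0x1bd (blk 27, set 3) → L1-HIT  vc=[7]
7: 0x1b1 (blk 27, set 3) → L1-HIT  vc=[7]
8: 0x1ba (blk 27, set 3) → L1-HIT  vc=[7]
9: 0x1b1 (blk 27, set 3) → L1-HIT  vc=[7]
10: 0x7e (blk 7, set 3) → VC-HIT  vc=[27]
11: 0x1b5 (blk 27, set 3) → VC-HIT  vc=[7]
12: 0xf3 (blk 15, set 3) → MISS  vc=[7, 27]
13: 0x1b1 (blk 27, set 3) → VC-HIT  vc=[7, 15]
14: 0x75 (blk 7, set 3) → VC-HIT  vc=[27, 15]

OUTCOME = L1-HIT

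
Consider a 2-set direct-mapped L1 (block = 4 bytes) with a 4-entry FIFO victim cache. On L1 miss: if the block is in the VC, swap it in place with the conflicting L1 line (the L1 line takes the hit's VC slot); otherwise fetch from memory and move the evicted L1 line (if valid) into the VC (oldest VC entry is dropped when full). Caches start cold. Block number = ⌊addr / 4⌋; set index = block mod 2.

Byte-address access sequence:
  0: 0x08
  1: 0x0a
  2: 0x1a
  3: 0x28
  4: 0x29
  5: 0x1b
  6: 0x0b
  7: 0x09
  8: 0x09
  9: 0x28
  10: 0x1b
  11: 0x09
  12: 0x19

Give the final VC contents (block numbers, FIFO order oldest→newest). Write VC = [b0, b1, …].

0: 0x8 (blk 2, set 0) → MISS  vc=[]
1: 0xa (blk 2, set 0) → L1-HIT  vc=[]
2: 0x1a (blk 6, set 0) → MISS  vc=[2]
3: 0x28 (blk 10, set 0) → MISS  vc=[2, 6]
4: 0x29 (blk 10, set 0) → L1-HIT  vc=[2, 6]
5: 0x1b (blk 6, set 0) → VC-HIT  vc=[2, 10]
6: 0xb (blk 2, set 0) → VC-HIT  vc=[6, 10]
7: 0x9 (blk 2, set 0) → L1-HIT  vc=[6, 10]
8: 0x9 (blk 2, set 0) → L1-HIT  vc=[6, 10]
9: 0x28 (blk 10, set 0) → VC-HIT  vc=[6, 2]
10: 0x1b (blk 6, set 0) → VC-HIT  vc=[10, 2]
11: 0x9 (blk 2, set 0) → VC-HIT  vc=[10, 6]
12: 0x19 (blk 6, set 0) → VC-HIT  vc=[10, 2]

VC = [10, 2]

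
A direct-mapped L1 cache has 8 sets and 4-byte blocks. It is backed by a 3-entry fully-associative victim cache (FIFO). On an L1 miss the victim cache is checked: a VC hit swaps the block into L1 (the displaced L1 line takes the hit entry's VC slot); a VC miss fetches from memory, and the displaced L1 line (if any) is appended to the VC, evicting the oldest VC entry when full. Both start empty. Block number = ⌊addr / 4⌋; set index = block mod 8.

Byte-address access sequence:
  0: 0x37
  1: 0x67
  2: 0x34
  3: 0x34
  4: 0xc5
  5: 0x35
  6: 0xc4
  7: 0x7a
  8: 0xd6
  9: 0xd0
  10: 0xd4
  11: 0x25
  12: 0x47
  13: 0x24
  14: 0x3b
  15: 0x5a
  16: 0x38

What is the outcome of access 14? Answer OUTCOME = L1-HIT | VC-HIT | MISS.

OUTCOME = MISS

  [0] addr=0x37 blk=13 s=5: MISS | VC []
  [1] addr=0x67 blk=25 s=1: MISS | VC []
  [2] addr=0x34 blk=13 s=5: L1-HIT | VC []
  [3] addr=0x34 blk=13 s=5: L1-HIT | VC []
  [4] addr=0xc5 blk=49 s=1: MISS | VC [25]
  [5] addr=0x35 blk=13 s=5: L1-HIT | VC [25]
  [6] addr=0xc4 blk=49 s=1: L1-HIT | VC [25]
  [7] addr=0x7a blk=30 s=6: MISS | VC [25]
  [8] addr=0xd6 blk=53 s=5: MISS | VC [25, 13]
  [9] addr=0xd0 blk=52 s=4: MISS | VC [25, 13]
  [10] addr=0xd4 blk=53 s=5: L1-HIT | VC [25, 13]
  [11] addr=0x25 blk=9 s=1: MISS | VC [25, 13, 49]
  [12] addr=0x47 blk=17 s=1: MISS | VC [13, 49, 9]
  [13] addr=0x24 blk=9 s=1: VC-HIT | VC [13, 49, 17]
  [14] addr=0x3b blk=14 s=6: MISS | VC [49, 17, 30]
  [15] addr=0x5a blk=22 s=6: MISS | VC [17, 30, 14]
  [16] addr=0x38 blk=14 s=6: VC-HIT | VC [17, 30, 22]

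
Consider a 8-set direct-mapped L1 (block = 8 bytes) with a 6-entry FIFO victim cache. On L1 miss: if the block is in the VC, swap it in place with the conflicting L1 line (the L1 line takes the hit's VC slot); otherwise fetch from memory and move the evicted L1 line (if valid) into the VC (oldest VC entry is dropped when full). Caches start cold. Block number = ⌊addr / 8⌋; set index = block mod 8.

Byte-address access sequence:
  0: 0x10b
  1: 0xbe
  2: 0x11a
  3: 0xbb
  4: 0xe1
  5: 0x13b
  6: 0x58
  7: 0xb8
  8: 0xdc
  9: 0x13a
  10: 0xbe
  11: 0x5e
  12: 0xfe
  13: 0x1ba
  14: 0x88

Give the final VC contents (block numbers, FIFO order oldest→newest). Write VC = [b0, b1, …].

VC = [39, 35, 27, 23, 31, 33]

0: 0x10b (blk 33, set 1) → MISS  vc=[]
1: 0xbe (blk 23, set 7) → MISS  vc=[]
2: 0x11a (blk 35, set 3) → MISS  vc=[]
3: 0xbb (blk 23, set 7) → L1-HIT  vc=[]
4: 0xe1 (blk 28, set 4) → MISS  vc=[]
5: 0x13b (blk 39, set 7) → MISS  vc=[23]
6: 0x58 (blk 11, set 3) → MISS  vc=[23, 35]
7: 0xb8 (blk 23, set 7) → VC-HIT  vc=[39, 35]
8: 0xdc (blk 27, set 3) → MISS  vc=[39, 35, 11]
9: 0x13a (blk 39, set 7) → VC-HIT  vc=[23, 35, 11]
10: 0xbe (blk 23, set 7) → VC-HIT  vc=[39, 35, 11]
11: 0x5e (blk 11, set 3) → VC-HIT  vc=[39, 35, 27]
12: 0xfe (blk 31, set 7) → MISS  vc=[39, 35, 27, 23]
13: 0x1ba (blk 55, set 7) → MISS  vc=[39, 35, 27, 23, 31]
14: 0x88 (blk 17, set 1) → MISS  vc=[39, 35, 27, 23, 31, 33]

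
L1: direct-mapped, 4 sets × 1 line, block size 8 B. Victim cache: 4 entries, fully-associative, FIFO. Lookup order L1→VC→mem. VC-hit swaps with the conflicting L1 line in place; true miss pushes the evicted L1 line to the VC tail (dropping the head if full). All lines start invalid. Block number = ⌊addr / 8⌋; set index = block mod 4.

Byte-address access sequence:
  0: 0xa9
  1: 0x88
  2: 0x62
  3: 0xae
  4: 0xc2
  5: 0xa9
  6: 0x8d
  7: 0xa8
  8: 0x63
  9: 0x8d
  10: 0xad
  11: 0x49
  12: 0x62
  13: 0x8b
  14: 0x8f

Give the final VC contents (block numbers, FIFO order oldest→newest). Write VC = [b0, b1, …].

VC = [9, 24, 21]

0: 0xa9 (blk 21, set 1) → MISS  vc=[]
1: 0x88 (blk 17, set 1) → MISS  vc=[21]
2: 0x62 (blk 12, set 0) → MISS  vc=[21]
3: 0xae (blk 21, set 1) → VC-HIT  vc=[17]
4: 0xc2 (blk 24, set 0) → MISS  vc=[17, 12]
5: 0xa9 (blk 21, set 1) → L1-HIT  vc=[17, 12]
6: 0x8d (blk 17, set 1) → VC-HIT  vc=[21, 12]
7: 0xa8 (blk 21, set 1) → VC-HIT  vc=[17, 12]
8: 0x63 (blk 12, set 0) → VC-HIT  vc=[17, 24]
9: 0x8d (blk 17, set 1) → VC-HIT  vc=[21, 24]
10: 0xad (blk 21, set 1) → VC-HIT  vc=[17, 24]
11: 0x49 (blk 9, set 1) → MISS  vc=[17, 24, 21]
12: 0x62 (blk 12, set 0) → L1-HIT  vc=[17, 24, 21]
13: 0x8b (blk 17, set 1) → VC-HIT  vc=[9, 24, 21]
14: 0x8f (blk 17, set 1) → L1-HIT  vc=[9, 24, 21]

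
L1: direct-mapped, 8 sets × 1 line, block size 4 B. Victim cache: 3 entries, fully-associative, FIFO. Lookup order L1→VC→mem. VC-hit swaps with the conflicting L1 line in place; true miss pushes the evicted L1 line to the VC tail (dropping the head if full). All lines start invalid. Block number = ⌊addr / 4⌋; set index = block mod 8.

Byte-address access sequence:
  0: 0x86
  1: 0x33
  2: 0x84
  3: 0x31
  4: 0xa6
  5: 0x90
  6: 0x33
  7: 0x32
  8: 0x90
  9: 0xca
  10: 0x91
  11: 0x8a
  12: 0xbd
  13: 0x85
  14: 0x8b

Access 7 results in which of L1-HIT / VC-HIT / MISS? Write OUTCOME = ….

0: 0x86 (blk 33, set 1) → MISS  vc=[]
1: 0x33 (blk 12, set 4) → MISS  vc=[]
2: 0x84 (blk 33, set 1) → L1-HIT  vc=[]
3: 0x31 (blk 12, set 4) → L1-HIT  vc=[]
4: 0xa6 (blk 41, set 1) → MISS  vc=[33]
5: 0x90 (blk 36, set 4) → MISS  vc=[33, 12]
6: 0x33 (blk 12, set 4) → VC-HIT  vc=[33, 36]
7: 0x32 (blk 12, set 4) → L1-HIT  vc=[33, 36]
8: 0x90 (blk 36, set 4) → VC-HIT  vc=[33, 12]
9: 0xca (blk 50, set 2) → MISS  vc=[33, 12]
10: 0x91 (blk 36, set 4) → L1-HIT  vc=[33, 12]
11: 0x8a (blk 34, set 2) → MISS  vc=[33, 12, 50]
12: 0xbd (blk 47, set 7) → MISS  vc=[33, 12, 50]
13: 0x85 (blk 33, set 1) → VC-HIT  vc=[41, 12, 50]
14: 0x8b (blk 34, set 2) → L1-HIT  vc=[41, 12, 50]

OUTCOME = L1-HIT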